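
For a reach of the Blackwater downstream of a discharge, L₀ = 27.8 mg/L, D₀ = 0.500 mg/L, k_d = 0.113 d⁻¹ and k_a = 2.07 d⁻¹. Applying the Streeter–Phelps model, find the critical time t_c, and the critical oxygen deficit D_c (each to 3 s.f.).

t_c ≈ 1.30 d; D_c ≈ 1.31 mg/L

With k_a/k_d = 18.32 and 1 − D₀(k_a−k_d)/(k_d L₀) = 0.6885,
t_c = ln(18.32 × 0.6885) / (2.07 − 0.113) = ln(12.61) / 1.957 = 2.535/1.957 = 1.295 d.
L(t_c) = L₀ e^(−k_d t_c) = 27.8 × 0.8638 = 24.02 mg/L, and at the critical point k_a D_c = k_d L, so D_c = (0.113/2.07) × 24.02 = 1.311 mg/L.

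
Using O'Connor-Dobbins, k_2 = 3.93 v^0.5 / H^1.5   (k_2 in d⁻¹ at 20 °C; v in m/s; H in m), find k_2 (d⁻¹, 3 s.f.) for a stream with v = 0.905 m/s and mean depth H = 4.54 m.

k_2 ≈ 0.386 d⁻¹

k_2 = 3.93 × 0.905^0.5 / 4.54^1.5 = 3.93 × 0.9513 / 9.674 = 0.3865 d⁻¹.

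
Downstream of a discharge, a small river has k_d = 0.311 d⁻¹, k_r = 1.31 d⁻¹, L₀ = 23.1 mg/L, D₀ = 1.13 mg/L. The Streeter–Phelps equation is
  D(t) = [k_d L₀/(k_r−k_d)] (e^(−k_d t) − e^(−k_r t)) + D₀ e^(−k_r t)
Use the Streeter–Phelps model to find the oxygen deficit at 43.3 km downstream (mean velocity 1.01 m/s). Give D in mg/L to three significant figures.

D ≈ 3.00 mg/L

Travel time t = x/v = 43.3 km / (1.01 m/s) = 43300 m / 1.01 m/s = 42870 s = 0.4962 d.
k_d L₀/(k_r−k_d) = 0.311×23.1/(1.31−0.311) = 7.184/0.9990 = 7.191 mg/L.
e^(−k_d t) = e^(−0.311×0.4962) = 0.8570; e^(−k_r t) = e^(−1.31×0.4962) = 0.5220.
D = 7.191 × (0.8570 − 0.5220) + 1.13 × 0.5220 = 2.409 + 0.5899 = 2.999 mg/L.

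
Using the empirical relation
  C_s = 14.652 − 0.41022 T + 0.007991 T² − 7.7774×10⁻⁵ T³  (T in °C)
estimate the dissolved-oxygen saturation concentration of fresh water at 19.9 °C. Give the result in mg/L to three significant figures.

C_s ≈ 9.04 mg/L

C_s = 14.652 − 0.41022×19.9 + 0.007991×19.9² − 7.7774×10⁻⁵×19.9³ = 9.040 mg/L.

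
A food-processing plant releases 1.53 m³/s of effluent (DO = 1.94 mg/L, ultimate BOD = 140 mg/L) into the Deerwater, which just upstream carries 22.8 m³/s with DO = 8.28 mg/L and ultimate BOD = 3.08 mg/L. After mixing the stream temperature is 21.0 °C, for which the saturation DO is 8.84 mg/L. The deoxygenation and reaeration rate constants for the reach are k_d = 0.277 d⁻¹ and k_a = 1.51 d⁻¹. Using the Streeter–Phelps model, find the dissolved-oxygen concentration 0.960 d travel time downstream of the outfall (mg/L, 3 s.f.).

DO ≈ 7.22 mg/L

Mixed DO = (22.8×8.28 + 1.53×1.94)/(22.8+1.53) = 191.8/24.33 = 7.881 mg/L.
Mixed L₀ = (22.8×3.08 + 1.53×140)/(24.33) = 284.4/24.33 = 11.69 mg/L.
Initial deficit D₀ = C_s − DO₀ = 8.84 − 7.881 = 0.9587 mg/L.
D(0.960) = [0.277×11.69/(1.51−0.277)](e^(−0.277×0.960) − e^(−1.51×0.960)) + 0.9587 e^(−1.51×0.960)
= 2.626 × (0.7665 − 0.2347) + 0.9587 × 0.2347 = 1.622 mg/L.
DO = 8.84 − 1.622 = 7.218 mg/L.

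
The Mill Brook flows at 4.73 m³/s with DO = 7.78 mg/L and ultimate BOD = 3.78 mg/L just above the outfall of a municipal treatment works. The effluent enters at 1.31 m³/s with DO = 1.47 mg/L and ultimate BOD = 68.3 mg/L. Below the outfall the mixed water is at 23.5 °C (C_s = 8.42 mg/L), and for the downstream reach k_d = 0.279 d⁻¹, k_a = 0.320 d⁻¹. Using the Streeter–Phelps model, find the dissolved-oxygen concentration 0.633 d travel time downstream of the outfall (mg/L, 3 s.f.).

Mixed DO = (4.73×7.78 + 1.31×1.47)/(4.73+1.31) = 38.73/6.040 = 6.411 mg/L.
Mixed L₀ = (4.73×3.78 + 1.31×68.3)/(6.040) = 107.4/6.040 = 17.77 mg/L.
Initial deficit D₀ = C_s − DO₀ = 8.42 − 6.411 = 2.009 mg/L.
D(0.633) = [0.279×17.77/(0.320−0.279)](e^(−0.279×0.633) − e^(−0.320×0.633)) + 2.009 e^(−0.320×0.633)
= 120.9 × (0.8381 − 0.8166) + 2.009 × 0.8166 = 4.237 mg/L.
DO = 8.42 − 4.237 = 4.183 mg/L.

DO ≈ 4.18 mg/L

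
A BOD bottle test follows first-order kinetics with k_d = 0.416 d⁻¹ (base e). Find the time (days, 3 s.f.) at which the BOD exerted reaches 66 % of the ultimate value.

t ≈ 2.59 d

y/L₀ = 1 − e^(−k_d t) = 0.66 ⇒ e^(−k_d t) = 0.340
t = −ln(0.340) / 0.416 = 1.079 / 0.416 = 2.593 d.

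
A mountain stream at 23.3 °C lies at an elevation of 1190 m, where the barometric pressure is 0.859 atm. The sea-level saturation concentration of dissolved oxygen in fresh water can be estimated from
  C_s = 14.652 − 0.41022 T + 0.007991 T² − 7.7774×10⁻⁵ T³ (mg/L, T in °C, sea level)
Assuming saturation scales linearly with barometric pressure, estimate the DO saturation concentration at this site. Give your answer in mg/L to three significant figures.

C_s ≈ 7.26 mg/L

At sea level: C_s = 14.652 − 0.41022×23.3 + 0.007991×23.3² − 7.7774×10⁻⁵×23.3³ = 8.448 mg/L.
Pressure correction: C_s' = 8.448 × 0.859 = 7.257 mg/L.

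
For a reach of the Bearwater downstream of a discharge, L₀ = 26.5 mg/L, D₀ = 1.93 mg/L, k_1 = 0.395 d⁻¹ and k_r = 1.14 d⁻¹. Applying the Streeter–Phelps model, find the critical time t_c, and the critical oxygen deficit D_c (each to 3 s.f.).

t_c ≈ 1.22 d; D_c ≈ 5.66 mg/L

With k_r/k_1 = 2.886 and 1 − D₀(k_r−k_1)/(k_1 L₀) = 0.8626,
t_c = ln(2.886 × 0.8626) / (1.14 − 0.395) = ln(2.490) / 0.7450 = 0.9121/0.7450 = 1.224 d.
L(t_c) = L₀ e^(−k_1 t_c) = 26.5 × 0.6166 = 16.34 mg/L, and at the critical point k_r D_c = k_1 L, so D_c = (0.395/1.14) × 16.34 = 5.661 mg/L.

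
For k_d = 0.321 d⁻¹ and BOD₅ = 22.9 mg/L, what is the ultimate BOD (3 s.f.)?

L₀ ≈ 28.7 mg/L

BOD₅ = L₀(1 − e^(−5k_d)) ⇒ L₀ = BOD₅ / (1 − e^(−5×0.321))
= 22.9 / (1 − 0.2009) = 22.9 / 0.7991 = 28.66 mg/L.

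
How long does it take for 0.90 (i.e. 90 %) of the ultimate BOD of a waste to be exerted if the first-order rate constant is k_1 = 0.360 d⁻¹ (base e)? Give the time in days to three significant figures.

t ≈ 6.40 d

y/L₀ = 1 − e^(−k_1 t) = 0.90 ⇒ e^(−k_1 t) = 0.100
t = −ln(0.100) / 0.360 = 2.303 / 0.360 = 6.396 d.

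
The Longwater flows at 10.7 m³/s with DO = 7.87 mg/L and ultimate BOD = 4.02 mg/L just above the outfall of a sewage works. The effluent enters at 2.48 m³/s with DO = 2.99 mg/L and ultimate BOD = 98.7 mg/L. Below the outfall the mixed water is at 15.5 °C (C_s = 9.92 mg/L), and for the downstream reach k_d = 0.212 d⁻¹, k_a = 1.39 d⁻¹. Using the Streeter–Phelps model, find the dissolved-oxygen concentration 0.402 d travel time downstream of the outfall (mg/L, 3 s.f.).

Mixed DO = (10.7×7.87 + 2.48×2.99)/(10.7+2.48) = 91.62/13.18 = 6.952 mg/L.
Mixed L₀ = (10.7×4.02 + 2.48×98.7)/(13.18) = 287.8/13.18 = 21.84 mg/L.
Initial deficit D₀ = C_s − DO₀ = 9.92 − 6.952 = 2.968 mg/L.
D(0.402) = [0.212×21.84/(1.39−0.212)](e^(−0.212×0.402) − e^(−1.39×0.402)) + 2.968 e^(−1.39×0.402)
= 3.930 × (0.9183 − 0.5719) + 2.968 × 0.5719 = 3.059 mg/L.
DO = 9.92 − 3.059 = 6.861 mg/L.

DO ≈ 6.86 mg/L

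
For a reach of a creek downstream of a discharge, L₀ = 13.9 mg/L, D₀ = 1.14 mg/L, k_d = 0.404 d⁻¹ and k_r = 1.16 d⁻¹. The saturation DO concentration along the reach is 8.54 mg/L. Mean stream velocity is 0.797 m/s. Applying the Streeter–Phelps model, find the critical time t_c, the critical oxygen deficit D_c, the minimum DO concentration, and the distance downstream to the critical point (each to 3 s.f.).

t_c = [1/(k_r−k_d)] ln[(k_r/k_d)(1 − D₀(k_r−k_d)/(k_d L₀))]
= [1/(1.16−0.404)] ln[(1.16/0.404)(1 − 1.14×0.7560/(0.404×13.9))]
= (1/0.7560) ln[2.871 × 0.8465] = 1.323 × ln(2.431) = 1.323 × 0.8881 = 1.175 d.
L(t_c) = L₀ e^(−k_d t_c) = 13.9 × 0.6221 = 8.647 mg/L, and at the critical point k_r D_c = k_d L, so D_c = (0.404/1.16) × 8.647 = 3.012 mg/L.
Minimum DO = C_s − D_c = 8.54 − 3.012 = 5.528 mg/L.
x_c = v t_c = 0.797 m/s × 1.175 d × 86400 s/d = 80900 m ≈ 80.9 km.

t_c ≈ 1.17 d; D_c ≈ 3.01 mg/L; min DO ≈ 5.53 mg/L; x_c ≈ 80.9 km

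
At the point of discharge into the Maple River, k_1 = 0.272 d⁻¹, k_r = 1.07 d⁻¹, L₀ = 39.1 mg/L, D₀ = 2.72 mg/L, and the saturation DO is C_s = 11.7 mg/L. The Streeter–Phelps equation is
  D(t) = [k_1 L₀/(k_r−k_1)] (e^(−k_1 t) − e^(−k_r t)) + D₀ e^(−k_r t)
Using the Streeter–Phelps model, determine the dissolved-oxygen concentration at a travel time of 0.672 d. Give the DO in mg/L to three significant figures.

k_1 L₀/(k_r−k_1) = 0.272×39.1/(1.07−0.272) = 10.64/0.7980 = 13.33 mg/L.
e^(−k_1 t) = e^(−0.272×0.6720) = 0.8329; e^(−k_r t) = e^(−1.07×0.6720) = 0.4872.
D = 13.33 × (0.8329 − 0.4872) + 2.72 × 0.4872 = 4.608 + 1.325 = 5.933 mg/L.
DO = C_s − D = 11.7 − 5.933 = 5.767 mg/L.

DO ≈ 5.77 mg/L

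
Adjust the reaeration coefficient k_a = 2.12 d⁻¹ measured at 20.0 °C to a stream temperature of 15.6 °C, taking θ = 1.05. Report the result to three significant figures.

k_a(T₂) = k_a(T₁) · θ^(T₂−T₁) = 2.12 × 1.05^(15.6−20.0)
= 2.12 × 1.05^-4.40 = 2.12 × 0.8068 = 1.710 d⁻¹.

k_a ≈ 1.71 d⁻¹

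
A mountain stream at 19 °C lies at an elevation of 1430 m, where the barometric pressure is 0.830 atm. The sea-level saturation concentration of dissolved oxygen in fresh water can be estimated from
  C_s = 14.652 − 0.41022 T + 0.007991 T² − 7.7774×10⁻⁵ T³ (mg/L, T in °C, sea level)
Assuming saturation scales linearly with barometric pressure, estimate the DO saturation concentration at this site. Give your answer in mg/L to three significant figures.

At sea level: C_s = 14.652 − 0.41022×19 + 0.007991×19² − 7.7774×10⁻⁵×19³ = 9.209 mg/L.
Pressure correction: C_s' = 9.209 × 0.830 = 7.644 mg/L.

C_s ≈ 7.64 mg/L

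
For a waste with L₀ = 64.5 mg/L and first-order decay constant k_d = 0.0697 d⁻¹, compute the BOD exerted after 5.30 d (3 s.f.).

y_t = L₀(1 − e^(−k_d t)) = 64.5 × (1 − e^(−0.0697×5.30))
= 64.5 × (1 − 0.6911) = 64.5 × 0.3089 = 19.92 mg/L.

y ≈ 19.9 mg/L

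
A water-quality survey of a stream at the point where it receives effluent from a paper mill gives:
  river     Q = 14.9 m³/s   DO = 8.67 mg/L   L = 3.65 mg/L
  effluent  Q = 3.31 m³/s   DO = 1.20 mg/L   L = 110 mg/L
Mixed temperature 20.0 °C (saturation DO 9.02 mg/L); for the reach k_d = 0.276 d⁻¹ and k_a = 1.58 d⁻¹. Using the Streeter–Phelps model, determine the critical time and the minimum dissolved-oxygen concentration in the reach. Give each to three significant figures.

t_c ≈ 1.01 d; minimum DO ≈ 5.98 mg/L

Mixed DO = (14.9×8.67 + 3.31×1.20)/(14.9+3.31) = 133.2/18.21 = 7.312 mg/L.
Mixed L₀ = (14.9×3.65 + 3.31×110)/(18.21) = 418.5/18.21 = 22.98 mg/L.
Initial deficit D₀ = C_s − DO₀ = 9.02 − 7.312 = 1.708 mg/L.
t_c = (1/1.304) ln[(1.58/0.276)(1 − 1.708×1.304/(0.276×22.98))] = 0.7669 × ln(3.715) = 1.006 d.
D_c = (0.276/1.58) × 22.98 × e^(−0.276×1.006) = 0.1747 × 22.98 × 0.7575 = 3.041 mg/L.
Minimum DO = 9.02 − 3.041 = 5.979 mg/L.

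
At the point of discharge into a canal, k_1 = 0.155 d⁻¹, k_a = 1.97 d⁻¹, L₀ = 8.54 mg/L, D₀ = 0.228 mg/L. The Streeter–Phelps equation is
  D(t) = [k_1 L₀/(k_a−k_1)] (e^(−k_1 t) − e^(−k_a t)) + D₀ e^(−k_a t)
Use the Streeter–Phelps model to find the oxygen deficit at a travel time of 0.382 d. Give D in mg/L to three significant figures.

k_1 L₀/(k_a−k_1) = 0.155×8.54/(1.97−0.155) = 1.324/1.815 = 0.7293 mg/L.
e^(−k_1 t) = e^(−0.155×0.3820) = 0.9425; e^(−k_a t) = e^(−1.97×0.3820) = 0.4712.
D = 0.7293 × (0.9425 − 0.4712) + 0.228 × 0.4712 = 0.3438 + 0.1074 = 0.4512 mg/L.

D ≈ 0.451 mg/L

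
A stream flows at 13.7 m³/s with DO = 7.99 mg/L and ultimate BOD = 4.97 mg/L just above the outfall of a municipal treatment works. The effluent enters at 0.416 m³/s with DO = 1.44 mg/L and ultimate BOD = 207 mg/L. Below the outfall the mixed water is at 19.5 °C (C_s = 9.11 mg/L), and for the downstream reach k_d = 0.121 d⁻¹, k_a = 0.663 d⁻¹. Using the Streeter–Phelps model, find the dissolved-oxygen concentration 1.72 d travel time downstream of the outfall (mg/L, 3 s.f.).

Mixed DO = (13.7×7.99 + 0.416×1.44)/(13.7+0.416) = 110.1/14.12 = 7.797 mg/L.
Mixed L₀ = (13.7×4.97 + 0.416×207)/(14.12) = 154.2/14.12 = 10.92 mg/L.
Initial deficit D₀ = C_s − DO₀ = 9.11 − 7.797 = 1.313 mg/L.
D(1.72) = [0.121×10.92/(0.663−0.121)](e^(−0.121×1.72) − e^(−0.663×1.72)) + 1.313 e^(−0.663×1.72)
= 2.439 × (0.8121 − 0.3197) + 1.313 × 0.3197 = 1.621 mg/L.
DO = 9.11 − 1.621 = 7.489 mg/L.

DO ≈ 7.49 mg/L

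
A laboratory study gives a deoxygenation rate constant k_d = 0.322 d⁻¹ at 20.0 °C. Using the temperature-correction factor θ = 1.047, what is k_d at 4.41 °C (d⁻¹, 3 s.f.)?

k_d ≈ 0.157 d⁻¹

k_d(T₂) = k_d(T₁) · θ^(T₂−T₁) = 0.322 × 1.047^(4.41−20.0)
= 0.322 × 1.047^-15.6 = 0.322 × 0.4887 = 0.1574 d⁻¹.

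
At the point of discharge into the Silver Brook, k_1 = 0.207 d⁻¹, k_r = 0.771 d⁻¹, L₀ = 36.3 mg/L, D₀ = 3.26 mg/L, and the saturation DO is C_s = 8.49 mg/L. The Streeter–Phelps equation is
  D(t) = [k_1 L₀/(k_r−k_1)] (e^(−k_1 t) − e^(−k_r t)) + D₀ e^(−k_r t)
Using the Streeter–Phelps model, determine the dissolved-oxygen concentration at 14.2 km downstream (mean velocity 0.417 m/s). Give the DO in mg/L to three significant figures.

Travel time t = x/v = 14.2 km / (0.417 m/s) = 14200 m / 0.417 m/s = 34050 s = 0.3941 d.
k_1 L₀/(k_r−k_1) = 0.207×36.3/(0.771−0.207) = 7.514/0.5640 = 13.32 mg/L.
e^(−k_1 t) = e^(−0.207×0.3941) = 0.9217; e^(−k_r t) = e^(−0.771×0.3941) = 0.7380.
D = 13.32 × (0.9217 − 0.7380) + 3.26 × 0.7380 = 2.447 + 2.406 = 4.853 mg/L.
DO = C_s − D = 8.49 − 4.853 = 3.637 mg/L.

DO ≈ 3.64 mg/L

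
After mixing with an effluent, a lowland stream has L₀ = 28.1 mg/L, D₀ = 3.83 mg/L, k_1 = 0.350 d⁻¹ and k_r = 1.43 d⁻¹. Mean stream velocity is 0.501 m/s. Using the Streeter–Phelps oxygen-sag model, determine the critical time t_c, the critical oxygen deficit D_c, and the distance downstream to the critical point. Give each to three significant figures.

t_c ≈ 0.798 d; D_c ≈ 5.20 mg/L; x_c ≈ 34.5 km

t_c = [1/(k_r−k_1)] ln[(k_r/k_1)(1 − D₀(k_r−k_1)/(k_1 L₀))]
= [1/(1.43−0.350)] ln[(1.43/0.350)(1 − 3.83×1.080/(0.350×28.1))]
= (1/1.080) ln[4.086 × 0.5794] = 0.9259 × ln(2.367) = 0.9259 × 0.8618 = 0.7979 d.
L(t_c) = L₀ e^(−k_1 t_c) = 28.1 × 0.7563 = 21.25 mg/L, and at the critical point k_r D_c = k_1 L, so D_c = (0.350/1.43) × 21.25 = 5.202 mg/L.
x_c = v t_c = 0.501 m/s × 0.7979 d × 86400 s/d = 34540 m ≈ 34.5 km.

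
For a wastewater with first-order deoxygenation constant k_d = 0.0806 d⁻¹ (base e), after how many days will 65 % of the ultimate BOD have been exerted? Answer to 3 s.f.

y/L₀ = 1 − e^(−k_d t) = 0.65 ⇒ e^(−k_d t) = 0.350
t = −ln(0.350) / 0.0806 = 1.050 / 0.0806 = 13.03 d.

t ≈ 13.0 d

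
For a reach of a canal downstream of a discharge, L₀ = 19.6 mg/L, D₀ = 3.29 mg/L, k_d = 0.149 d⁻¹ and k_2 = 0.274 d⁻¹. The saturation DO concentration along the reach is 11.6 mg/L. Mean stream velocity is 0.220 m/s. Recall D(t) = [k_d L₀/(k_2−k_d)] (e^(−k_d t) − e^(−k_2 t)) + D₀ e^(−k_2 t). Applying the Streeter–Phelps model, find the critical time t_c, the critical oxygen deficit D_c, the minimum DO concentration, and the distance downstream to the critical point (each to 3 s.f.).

t_c ≈ 3.66 d; D_c ≈ 6.18 mg/L; min DO ≈ 5.42 mg/L; x_c ≈ 69.6 km

At the critical point dD/dt = 0, so k_d L₀ e^(−k_d t) = k_2 D. Substituting D(t) from the Streeter–Phelps equation and solving for t gives
t_c = ln[(k_2/k_d)(1 − D₀(k_2−k_d)/(k_d L₀))] / (k_2−k_d).
Here k_2−k_d = 0.1250 d⁻¹ and 1 − D₀(k_2−k_d)/(k_d L₀) = 1 − 3.29×0.1250/(0.149×19.6) = 0.8592, so
t_c = ln(1.839 × 0.8592) / 0.1250 = 0.4574 / 0.1250 = 3.659 d.
L(t_c) = L₀ e^(−k_d t_c) = 19.6 × 0.5797 = 11.36 mg/L, and at the critical point k_2 D_c = k_d L, so D_c = (0.149/0.274) × 11.36 = 6.179 mg/L.
Minimum DO = C_s − D_c = 11.6 − 6.179 = 5.421 mg/L.
x_c = v t_c = 0.220 m/s × 3.659 d × 86400 s/d = 69550 m ≈ 69.6 km.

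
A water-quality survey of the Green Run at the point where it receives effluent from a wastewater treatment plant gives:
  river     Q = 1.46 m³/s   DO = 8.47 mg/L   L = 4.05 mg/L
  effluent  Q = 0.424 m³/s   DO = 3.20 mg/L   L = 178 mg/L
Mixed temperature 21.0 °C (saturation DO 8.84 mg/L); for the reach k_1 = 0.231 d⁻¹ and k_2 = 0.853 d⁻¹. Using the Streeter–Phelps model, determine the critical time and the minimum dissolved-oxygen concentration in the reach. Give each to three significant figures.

Mixed DO = (1.46×8.47 + 0.424×3.20)/(1.46+0.424) = 13.72/1.884 = 7.284 mg/L.
Mixed L₀ = (1.46×4.05 + 0.424×178)/(1.884) = 81.38/1.884 = 43.20 mg/L.
Initial deficit D₀ = C_s − DO₀ = 8.84 − 7.284 = 1.556 mg/L.
t_c = (1/0.6220) ln[(0.853/0.231)(1 − 1.556×0.6220/(0.231×43.20))] = 1.608 × ln(3.334) = 1.936 d.
D_c = (0.231/0.853) × 43.20 × e^(−0.231×1.936) = 0.2708 × 43.20 × 0.6394 = 7.480 mg/L.
Minimum DO = 8.84 − 7.480 = 1.360 mg/L.

t_c ≈ 1.94 d; minimum DO ≈ 1.36 mg/L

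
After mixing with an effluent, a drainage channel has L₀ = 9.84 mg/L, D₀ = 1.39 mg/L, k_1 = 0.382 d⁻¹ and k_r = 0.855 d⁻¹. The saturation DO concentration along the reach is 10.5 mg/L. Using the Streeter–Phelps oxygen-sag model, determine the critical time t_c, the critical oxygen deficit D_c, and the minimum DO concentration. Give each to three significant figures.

t_c ≈ 1.30 d; D_c ≈ 2.68 mg/L; min DO ≈ 7.82 mg/L

At the critical point dD/dt = 0, so k_1 L₀ e^(−k_1 t) = k_r D. Substituting D(t) from the Streeter–Phelps equation and solving for t gives
t_c = ln[(k_r/k_1)(1 − D₀(k_r−k_1)/(k_1 L₀))] / (k_r−k_1).
Here k_r−k_1 = 0.4730 d⁻¹ and 1 − D₀(k_r−k_1)/(k_1 L₀) = 1 − 1.39×0.4730/(0.382×9.84) = 0.8251, so
t_c = ln(2.238 × 0.8251) / 0.4730 = 0.6134 / 0.4730 = 1.297 d.
D_c = (k_1/k_r) L₀ e^(−k_1 t_c) = (0.382/0.855) × 9.84 × e^(−0.382×1.297) = 0.4468 × 9.84 × 0.6093 = 2.679 mg/L.
Minimum DO = C_s − D_c = 10.5 − 2.679 = 7.821 mg/L.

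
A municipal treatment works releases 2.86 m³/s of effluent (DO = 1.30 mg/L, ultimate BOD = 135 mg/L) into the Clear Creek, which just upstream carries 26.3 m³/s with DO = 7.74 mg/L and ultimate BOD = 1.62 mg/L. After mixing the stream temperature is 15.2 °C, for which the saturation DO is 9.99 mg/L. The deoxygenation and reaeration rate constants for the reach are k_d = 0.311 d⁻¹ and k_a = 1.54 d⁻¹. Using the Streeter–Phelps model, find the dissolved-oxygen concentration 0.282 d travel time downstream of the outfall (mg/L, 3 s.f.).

Mixed DO = (26.3×7.74 + 2.86×1.30)/(26.3+2.86) = 207.3/29.16 = 7.108 mg/L.
Mixed L₀ = (26.3×1.62 + 2.86×135)/(29.16) = 428.7/29.16 = 14.70 mg/L.
Initial deficit D₀ = C_s − DO₀ = 9.99 − 7.108 = 2.882 mg/L.
D(0.282) = [0.311×14.70/(1.54−0.311)](e^(−0.311×0.282) − e^(−1.54×0.282)) + 2.882 e^(−1.54×0.282)
= 3.720 × (0.9160 − 0.6477) + 2.882 × 0.6477 = 2.865 mg/L.
DO = 9.99 − 2.865 = 7.125 mg/L.

DO ≈ 7.13 mg/L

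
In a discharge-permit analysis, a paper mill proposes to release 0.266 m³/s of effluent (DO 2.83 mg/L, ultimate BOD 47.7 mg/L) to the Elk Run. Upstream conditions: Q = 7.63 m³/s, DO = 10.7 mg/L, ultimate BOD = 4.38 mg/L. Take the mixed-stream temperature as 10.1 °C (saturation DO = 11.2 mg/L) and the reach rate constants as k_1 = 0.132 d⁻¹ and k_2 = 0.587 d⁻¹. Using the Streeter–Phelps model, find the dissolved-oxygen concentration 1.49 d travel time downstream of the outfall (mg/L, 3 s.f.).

DO ≈ 10.2 mg/L

Mixed DO = (7.63×10.7 + 0.266×2.83)/(7.63+0.266) = 82.39/7.896 = 10.43 mg/L.
Mixed L₀ = (7.63×4.38 + 0.266×47.7)/(7.896) = 46.11/7.896 = 5.839 mg/L.
Initial deficit D₀ = C_s − DO₀ = 11.2 − 10.43 = 0.7651 mg/L.
D(1.49) = [0.132×5.839/(0.587−0.132)](e^(−0.132×1.49) − e^(−0.587×1.49)) + 0.7651 e^(−0.587×1.49)
= 1.694 × (0.8215 − 0.4170) + 0.7651 × 0.4170 = 1.004 mg/L.
DO = 11.2 − 1.004 = 10.20 mg/L.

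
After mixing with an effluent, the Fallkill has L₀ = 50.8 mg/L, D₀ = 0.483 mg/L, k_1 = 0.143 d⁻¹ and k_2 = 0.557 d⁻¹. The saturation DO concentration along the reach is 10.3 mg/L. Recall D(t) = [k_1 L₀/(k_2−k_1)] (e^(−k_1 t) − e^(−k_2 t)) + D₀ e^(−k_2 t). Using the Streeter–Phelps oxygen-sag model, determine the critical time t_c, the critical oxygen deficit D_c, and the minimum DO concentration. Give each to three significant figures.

t_c = [1/(k_2−k_1)] ln[(k_2/k_1)(1 − D₀(k_2−k_1)/(k_1 L₀))]
= [1/(0.557−0.143)] ln[(0.557/0.143)(1 − 0.483×0.4140/(0.143×50.8))]
= (1/0.4140) ln[3.895 × 0.9725] = 2.415 × ln(3.788) = 2.415 × 1.332 = 3.217 d.
L(t_c) = L₀ e^(−k_1 t_c) = 50.8 × 0.6313 = 32.07 mg/L, and at the critical point k_2 D_c = k_1 L, so D_c = (0.143/0.557) × 32.07 = 8.233 mg/L.
Minimum DO = C_s − D_c = 10.3 − 8.233 = 2.067 mg/L.

t_c ≈ 3.22 d; D_c ≈ 8.23 mg/L; min DO ≈ 2.07 mg/L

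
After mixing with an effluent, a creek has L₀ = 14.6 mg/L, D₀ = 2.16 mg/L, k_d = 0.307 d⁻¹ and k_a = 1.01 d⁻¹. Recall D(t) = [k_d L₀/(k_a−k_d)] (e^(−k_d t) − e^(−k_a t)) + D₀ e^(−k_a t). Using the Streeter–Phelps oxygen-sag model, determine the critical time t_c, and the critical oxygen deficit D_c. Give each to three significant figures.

At the critical point dD/dt = 0, so k_d L₀ e^(−k_d t) = k_a D. Substituting D(t) from the Streeter–Phelps equation and solving for t gives
t_c = ln[(k_a/k_d)(1 − D₀(k_a−k_d)/(k_d L₀))] / (k_a−k_d).
Here k_a−k_d = 0.7030 d⁻¹ and 1 − D₀(k_a−k_d)/(k_d L₀) = 1 − 2.16×0.7030/(0.307×14.6) = 0.6612, so
t_c = ln(3.290 × 0.6612) / 0.7030 = 0.7772 / 0.7030 = 1.106 d.
L(t_c) = L₀ e^(−k_d t_c) = 14.6 × 0.7122 = 10.40 mg/L, and at the critical point k_a D_c = k_d L, so D_c = (0.307/1.01) × 10.40 = 3.161 mg/L.

t_c ≈ 1.11 d; D_c ≈ 3.16 mg/L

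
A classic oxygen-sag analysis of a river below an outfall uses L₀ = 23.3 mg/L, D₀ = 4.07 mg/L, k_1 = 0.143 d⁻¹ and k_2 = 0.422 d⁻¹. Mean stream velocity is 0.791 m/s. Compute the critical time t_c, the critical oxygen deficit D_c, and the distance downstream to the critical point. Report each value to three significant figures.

t_c ≈ 2.39 d; D_c ≈ 5.61 mg/L; x_c ≈ 163 km

With k_2/k_1 = 2.951 and 1 − D₀(k_2−k_1)/(k_1 L₀) = 0.6592,
t_c = ln(2.951 × 0.6592) / (0.422 − 0.143) = ln(1.945) / 0.2790 = 0.6654/0.2790 = 2.385 d.
L(t_c) = L₀ e^(−k_1 t_c) = 23.3 × 0.7110 = 16.57 mg/L, and at the critical point k_2 D_c = k_1 L, so D_c = (0.143/0.422) × 16.57 = 5.614 mg/L.
x_c = v t_c = 0.791 m/s × 2.385 d × 86400 s/d = 163000 m ≈ 163 km.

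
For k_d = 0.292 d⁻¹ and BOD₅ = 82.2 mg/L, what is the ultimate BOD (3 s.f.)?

BOD₅ = L₀(1 − e^(−5k_d)) ⇒ L₀ = BOD₅ / (1 − e^(−5×0.292))
= 82.2 / (1 − 0.2322) = 82.2 / 0.7678 = 107.1 mg/L.

L₀ ≈ 107 mg/L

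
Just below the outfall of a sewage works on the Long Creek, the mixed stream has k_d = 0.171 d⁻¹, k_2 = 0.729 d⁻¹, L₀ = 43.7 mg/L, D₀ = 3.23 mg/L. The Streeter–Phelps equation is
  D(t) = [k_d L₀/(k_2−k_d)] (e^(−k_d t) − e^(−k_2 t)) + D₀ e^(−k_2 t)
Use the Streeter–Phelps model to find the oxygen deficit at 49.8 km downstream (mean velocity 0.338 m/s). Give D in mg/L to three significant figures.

Travel time t = x/v = 49.8 km / (0.338 m/s) = 49800 m / 0.338 m/s = 147300 s = 1.705 d.
k_d L₀/(k_2−k_d) = 0.171×43.7/(0.729−0.171) = 7.473/0.5580 = 13.39 mg/L.
e^(−k_d t) = e^(−0.171×1.705) = 0.7471; e^(−k_2 t) = e^(−0.729×1.705) = 0.2885.
D = 13.39 × (0.7471 − 0.2885) + 3.23 × 0.2885 = 6.141 + 0.9318 = 7.073 mg/L.

D ≈ 7.07 mg/L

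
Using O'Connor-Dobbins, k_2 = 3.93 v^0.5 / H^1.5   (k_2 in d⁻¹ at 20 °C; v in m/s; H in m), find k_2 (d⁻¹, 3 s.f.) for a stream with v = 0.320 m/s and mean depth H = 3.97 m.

k_2 = 3.93 × 0.320^0.5 / 3.97^1.5 = 3.93 × 0.5657 / 7.910 = 0.2810 d⁻¹.

k_2 ≈ 0.281 d⁻¹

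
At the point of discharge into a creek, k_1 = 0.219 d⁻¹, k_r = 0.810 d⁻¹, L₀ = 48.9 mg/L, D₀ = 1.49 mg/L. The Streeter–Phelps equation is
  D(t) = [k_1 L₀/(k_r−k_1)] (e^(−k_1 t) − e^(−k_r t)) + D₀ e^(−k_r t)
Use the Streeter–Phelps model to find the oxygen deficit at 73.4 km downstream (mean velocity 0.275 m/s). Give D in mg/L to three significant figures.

Travel time t = x/v = 73.4 km / (0.275 m/s) = 73400 m / 0.275 m/s = 266900 s = 3.089 d.
k_1 L₀/(k_r−k_1) = 0.219×48.9/(0.810−0.219) = 10.71/0.5910 = 18.12 mg/L.
e^(−k_1 t) = e^(−0.219×3.089) = 0.5084; e^(−k_r t) = e^(−0.810×3.089) = 0.08190.
D = 18.12 × (0.5084 − 0.08190) + 1.49 × 0.08190 = 7.728 + 0.1220 = 7.850 mg/L.

D ≈ 7.85 mg/L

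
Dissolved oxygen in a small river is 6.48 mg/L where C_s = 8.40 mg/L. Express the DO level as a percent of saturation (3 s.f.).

77.1 % saturation

% saturation = C/C_s × 100 = 6.48/8.40 × 100 = 77.1 %.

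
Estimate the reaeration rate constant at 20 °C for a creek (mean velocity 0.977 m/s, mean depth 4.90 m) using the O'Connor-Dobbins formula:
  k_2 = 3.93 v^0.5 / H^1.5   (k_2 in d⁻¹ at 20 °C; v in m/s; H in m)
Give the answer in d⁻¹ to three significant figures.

k_2 ≈ 0.358 d⁻¹

k_2 = 3.93 × 0.977^0.5 / 4.90^1.5 = 3.93 × 0.9884 / 10.85 = 0.3581 d⁻¹.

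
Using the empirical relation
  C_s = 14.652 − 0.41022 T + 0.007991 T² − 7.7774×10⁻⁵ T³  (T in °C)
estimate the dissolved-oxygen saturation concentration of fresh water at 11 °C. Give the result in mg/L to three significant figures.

C_s = 14.652 − 0.41022×11 + 0.007991×11² − 7.7774×10⁻⁵×11³ = 11.00 mg/L.

C_s ≈ 11.0 mg/L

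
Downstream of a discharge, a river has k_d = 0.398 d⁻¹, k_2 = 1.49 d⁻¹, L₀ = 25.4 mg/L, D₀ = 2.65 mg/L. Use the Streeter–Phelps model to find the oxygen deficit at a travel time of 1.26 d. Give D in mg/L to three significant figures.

k_d L₀/(k_2−k_d) = 0.398×25.4/(1.49−0.398) = 10.11/1.092 = 9.258 mg/L.
e^(−k_d t) = e^(−0.398×1.260) = 0.6056; e^(−k_2 t) = e^(−1.49×1.260) = 0.1530.
D = 9.258 × (0.6056 − 0.1530) + 2.65 × 0.1530 = 4.190 + 0.4054 = 4.596 mg/L.

D ≈ 4.60 mg/L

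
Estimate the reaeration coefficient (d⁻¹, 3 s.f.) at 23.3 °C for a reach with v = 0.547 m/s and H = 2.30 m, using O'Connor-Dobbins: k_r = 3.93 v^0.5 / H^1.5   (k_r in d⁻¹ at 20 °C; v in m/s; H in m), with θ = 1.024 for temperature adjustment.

k_r ≈ 0.901 d⁻¹

k_r(20) = 3.93 × 0.547^0.5 / 2.30^1.5 = 3.93 × 0.7396 / 3.488 = 0.8333 d⁻¹.
k_r(23.3) = 0.8333 × 1.024^(23.3−20) = 0.8333 × 1.081 = 0.9011 d⁻¹.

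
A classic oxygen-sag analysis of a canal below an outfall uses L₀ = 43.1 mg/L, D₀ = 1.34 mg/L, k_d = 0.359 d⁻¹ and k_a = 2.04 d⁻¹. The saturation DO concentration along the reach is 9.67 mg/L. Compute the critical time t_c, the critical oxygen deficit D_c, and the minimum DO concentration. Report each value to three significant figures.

t_c ≈ 0.940 d; D_c ≈ 5.41 mg/L; min DO ≈ 4.26 mg/L

At the critical point dD/dt = 0, so k_d L₀ e^(−k_d t) = k_a D. Substituting D(t) from the Streeter–Phelps equation and solving for t gives
t_c = ln[(k_a/k_d)(1 − D₀(k_a−k_d)/(k_d L₀))] / (k_a−k_d).
Here k_a−k_d = 1.681 d⁻¹ and 1 − D₀(k_a−k_d)/(k_d L₀) = 1 − 1.34×1.681/(0.359×43.1) = 0.8544, so
t_c = ln(5.682 × 0.8544) / 1.681 = 1.580 / 1.681 = 0.9399 d.
D_c = (k_d/k_a) L₀ e^(−k_d t_c) = (0.359/2.04) × 43.1 × e^(−0.359×0.9399) = 0.1760 × 43.1 × 0.7136 = 5.412 mg/L.
Minimum DO = C_s − D_c = 9.67 − 5.412 = 4.258 mg/L.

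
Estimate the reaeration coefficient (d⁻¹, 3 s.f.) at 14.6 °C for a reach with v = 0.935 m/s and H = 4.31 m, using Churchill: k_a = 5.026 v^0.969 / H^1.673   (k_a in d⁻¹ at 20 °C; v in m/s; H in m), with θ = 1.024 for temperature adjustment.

k_a ≈ 0.360 d⁻¹

k_a(20) = 5.026 × 0.935^0.969 / 4.31^1.673 = 5.026 × 0.9370 / 11.52 = 0.4088 d⁻¹.
k_a(14.6) = 0.4088 × 1.024^(14.6−20) = 0.4088 × 0.8798 = 0.3596 d⁻¹.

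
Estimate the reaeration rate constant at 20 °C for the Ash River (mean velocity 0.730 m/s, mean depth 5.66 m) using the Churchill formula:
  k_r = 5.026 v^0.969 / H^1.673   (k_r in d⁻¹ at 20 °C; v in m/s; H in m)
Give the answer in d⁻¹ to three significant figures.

k_r = 5.026 × 0.730^0.969 / 5.66^1.673 = 5.026 × 0.7372 / 18.17 = 0.2039 d⁻¹.

k_r ≈ 0.204 d⁻¹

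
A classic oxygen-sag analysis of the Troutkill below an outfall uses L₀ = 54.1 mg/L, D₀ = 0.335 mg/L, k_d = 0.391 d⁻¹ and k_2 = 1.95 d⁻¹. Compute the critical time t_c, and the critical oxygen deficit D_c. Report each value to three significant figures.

t_c ≈ 1.01 d; D_c ≈ 7.30 mg/L

t_c = [1/(k_2−k_d)] ln[(k_2/k_d)(1 − D₀(k_2−k_d)/(k_d L₀))]
= [1/(1.95−0.391)] ln[(1.95/0.391)(1 − 0.335×1.559/(0.391×54.1))]
= (1/1.559) ln[4.987 × 0.9753] = 0.6414 × ln(4.864) = 0.6414 × 1.582 = 1.015 d.
L(t_c) = L₀ e^(−k_d t_c) = 54.1 × 0.6725 = 36.38 mg/L, and at the critical point k_2 D_c = k_d L, so D_c = (0.391/1.95) × 36.38 = 7.295 mg/L.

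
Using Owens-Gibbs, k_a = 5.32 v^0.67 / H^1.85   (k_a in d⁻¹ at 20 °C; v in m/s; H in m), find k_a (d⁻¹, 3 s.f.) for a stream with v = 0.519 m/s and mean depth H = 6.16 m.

k_a ≈ 0.119 d⁻¹

k_a = 5.32 × 0.519^0.67 / 6.16^1.85 = 5.32 × 0.6444 / 28.89 = 0.1187 d⁻¹.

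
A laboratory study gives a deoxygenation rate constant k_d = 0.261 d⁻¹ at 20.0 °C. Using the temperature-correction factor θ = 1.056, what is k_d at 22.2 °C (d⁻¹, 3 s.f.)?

k_d ≈ 0.294 d⁻¹

k_d(T₂) = k_d(T₁) · θ^(T₂−T₁) = 0.261 × 1.056^(22.2−20.0)
= 0.261 × 1.056^2.20 = 0.261 × 1.127 = 0.2942 d⁻¹.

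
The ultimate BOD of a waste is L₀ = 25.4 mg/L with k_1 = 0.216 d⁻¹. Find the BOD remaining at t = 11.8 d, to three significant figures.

L_t = L₀ e^(−k_1 t) = 25.4 × e^(−0.216×11.8) = 25.4 × 0.07818 = 1.986 mg/L.

L ≈ 1.99 mg/L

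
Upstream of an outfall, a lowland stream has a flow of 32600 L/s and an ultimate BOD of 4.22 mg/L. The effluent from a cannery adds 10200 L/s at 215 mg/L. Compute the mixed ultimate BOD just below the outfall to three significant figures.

Flow-weighted mixing: C = (Q_r C_r + Q_w C_w)/(Q_r + Q_w)
= (32600×4.22 + 10200×215)/(32600 + 10200) = 2.331×10^6/42800 = 54.45 mg/L.

54.5 mg/L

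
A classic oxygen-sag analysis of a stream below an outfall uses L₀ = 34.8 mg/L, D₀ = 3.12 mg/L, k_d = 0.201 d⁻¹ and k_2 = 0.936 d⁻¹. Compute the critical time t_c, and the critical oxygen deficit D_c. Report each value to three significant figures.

t_c ≈ 1.55 d; D_c ≈ 5.47 mg/L

With k_2/k_d = 4.657 and 1 − D₀(k_2−k_d)/(k_d L₀) = 0.6722,
t_c = ln(4.657 × 0.6722) / (0.936 − 0.201) = ln(3.130) / 0.7350 = 1.141/0.7350 = 1.552 d.
L(t_c) = L₀ e^(−k_d t_c) = 34.8 × 0.7320 = 25.47 mg/L, and at the critical point k_2 D_c = k_d L, so D_c = (0.201/0.936) × 25.47 = 5.470 mg/L.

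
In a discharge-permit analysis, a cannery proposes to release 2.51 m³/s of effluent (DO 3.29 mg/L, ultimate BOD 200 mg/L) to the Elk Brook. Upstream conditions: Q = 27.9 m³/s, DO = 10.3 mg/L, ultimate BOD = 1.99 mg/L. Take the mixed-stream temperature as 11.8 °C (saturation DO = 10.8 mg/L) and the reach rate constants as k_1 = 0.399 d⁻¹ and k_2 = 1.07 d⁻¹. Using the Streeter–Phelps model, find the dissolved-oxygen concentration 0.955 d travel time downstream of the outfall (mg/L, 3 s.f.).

Mixed DO = (27.9×10.3 + 2.51×3.29)/(27.9+2.51) = 295.6/30.41 = 9.721 mg/L.
Mixed L₀ = (27.9×1.99 + 2.51×200)/(30.41) = 557.5/30.41 = 18.33 mg/L.
Initial deficit D₀ = C_s − DO₀ = 10.8 − 9.721 = 1.079 mg/L.
D(0.955) = [0.399×18.33/(1.07−0.399)](e^(−0.399×0.955) − e^(−1.07×0.955)) + 1.079 e^(−1.07×0.955)
= 10.90 × (0.6831 − 0.3599) + 1.079 × 0.3599 = 3.912 mg/L.
DO = 10.8 − 3.912 = 6.888 mg/L.

DO ≈ 6.89 mg/L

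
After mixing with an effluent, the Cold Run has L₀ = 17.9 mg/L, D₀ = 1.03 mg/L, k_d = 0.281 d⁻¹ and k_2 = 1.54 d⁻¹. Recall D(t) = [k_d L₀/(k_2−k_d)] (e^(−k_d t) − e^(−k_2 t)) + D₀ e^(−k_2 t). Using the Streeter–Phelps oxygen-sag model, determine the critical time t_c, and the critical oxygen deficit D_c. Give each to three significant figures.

t_c ≈ 1.11 d; D_c ≈ 2.39 mg/L

t_c = [1/(k_2−k_d)] ln[(k_2/k_d)(1 − D₀(k_2−k_d)/(k_d L₀))]
= [1/(1.54−0.281)] ln[(1.54/0.281)(1 − 1.03×1.259/(0.281×17.9))]
= (1/1.259) ln[5.480 × 0.7422] = 0.7943 × ln(4.068) = 0.7943 × 1.403 = 1.114 d.
L(t_c) = L₀ e^(−k_d t_c) = 17.9 × 0.7311 = 13.09 mg/L, and at the critical point k_2 D_c = k_d L, so D_c = (0.281/1.54) × 13.09 = 2.388 mg/L.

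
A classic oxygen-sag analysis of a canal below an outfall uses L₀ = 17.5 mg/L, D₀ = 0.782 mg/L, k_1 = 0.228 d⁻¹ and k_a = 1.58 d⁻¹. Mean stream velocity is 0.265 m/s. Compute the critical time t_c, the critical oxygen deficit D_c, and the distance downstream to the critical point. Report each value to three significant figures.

t_c ≈ 1.20 d; D_c ≈ 1.92 mg/L; x_c ≈ 27.6 km

With k_a/k_1 = 6.930 and 1 − D₀(k_a−k_1)/(k_1 L₀) = 0.7350,
t_c = ln(6.930 × 0.7350) / (1.58 − 0.228) = ln(5.094) / 1.352 = 1.628/1.352 = 1.204 d.
D_c = (k_1/k_a) L₀ e^(−k_1 t_c) = (0.228/1.58) × 17.5 × e^(−0.228×1.204) = 0.1443 × 17.5 × 0.7599 = 1.919 mg/L.
x_c = v t_c = 0.265 m/s × 1.204 d × 86400 s/d = 27570 m ≈ 27.6 km.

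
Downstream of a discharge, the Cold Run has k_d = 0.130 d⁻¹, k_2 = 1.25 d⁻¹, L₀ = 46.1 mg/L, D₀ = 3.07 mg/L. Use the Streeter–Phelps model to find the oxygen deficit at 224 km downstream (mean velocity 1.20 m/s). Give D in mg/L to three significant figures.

Travel time t = x/v = 224 km / (1.20 m/s) = 224000 m / 1.20 m/s = 186700 s = 2.160 d.
k_d L₀/(k_2−k_d) = 0.130×46.1/(1.25−0.130) = 5.993/1.120 = 5.351 mg/L.
e^(−k_d t) = e^(−0.130×2.160) = 0.7551; e^(−k_2 t) = e^(−1.25×2.160) = 0.06716.
D = 5.351 × (0.7551 − 0.06716) + 3.07 × 0.06716 = 3.681 + 0.2062 = 3.887 mg/L.

D ≈ 3.89 mg/L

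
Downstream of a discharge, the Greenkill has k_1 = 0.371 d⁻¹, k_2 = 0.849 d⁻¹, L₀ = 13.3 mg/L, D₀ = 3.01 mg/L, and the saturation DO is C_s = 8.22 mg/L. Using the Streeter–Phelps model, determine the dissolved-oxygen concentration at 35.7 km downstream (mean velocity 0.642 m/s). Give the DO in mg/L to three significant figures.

DO ≈ 4.32 mg/L

Travel time t = x/v = 35.7 km / (0.642 m/s) = 35700 m / 0.642 m/s = 55610 s = 0.6436 d.
k_1 L₀/(k_2−k_1) = 0.371×13.3/(0.849−0.371) = 4.934/0.4780 = 10.32 mg/L.
e^(−k_1 t) = e^(−0.371×0.6436) = 0.7876; e^(−k_2 t) = e^(−0.849×0.6436) = 0.5790.
D = 10.32 × (0.7876 − 0.5790) + 3.01 × 0.5790 = 2.153 + 1.743 = 3.896 mg/L.
DO = C_s − D = 8.22 − 3.896 = 4.324 mg/L.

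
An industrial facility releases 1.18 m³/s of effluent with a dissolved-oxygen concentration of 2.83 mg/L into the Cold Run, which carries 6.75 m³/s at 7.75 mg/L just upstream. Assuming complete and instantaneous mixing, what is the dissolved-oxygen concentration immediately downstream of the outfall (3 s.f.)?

7.02 mg/L

Flow-weighted mixing: C = (Q_r C_r + Q_w C_w)/(Q_r + Q_w)
= (6.75×7.75 + 1.18×2.83)/(6.75 + 1.18) = 55.65/7.930 = 7.018 mg/L.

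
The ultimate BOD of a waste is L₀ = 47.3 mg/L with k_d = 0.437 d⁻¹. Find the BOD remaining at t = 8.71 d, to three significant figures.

L_t = L₀ e^(−k_d t) = 47.3 × e^(−0.437×8.71) = 47.3 × 0.02223 = 1.052 mg/L.

L ≈ 1.05 mg/L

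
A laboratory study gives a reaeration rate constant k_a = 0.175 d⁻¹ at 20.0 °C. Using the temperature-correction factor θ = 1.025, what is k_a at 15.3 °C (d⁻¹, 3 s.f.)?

k_a(T₂) = k_a(T₁) · θ^(T₂−T₁) = 0.175 × 1.025^(15.3−20.0)
= 0.175 × 1.025^-4.70 = 0.175 × 0.8904 = 0.1558 d⁻¹.

k_a ≈ 0.156 d⁻¹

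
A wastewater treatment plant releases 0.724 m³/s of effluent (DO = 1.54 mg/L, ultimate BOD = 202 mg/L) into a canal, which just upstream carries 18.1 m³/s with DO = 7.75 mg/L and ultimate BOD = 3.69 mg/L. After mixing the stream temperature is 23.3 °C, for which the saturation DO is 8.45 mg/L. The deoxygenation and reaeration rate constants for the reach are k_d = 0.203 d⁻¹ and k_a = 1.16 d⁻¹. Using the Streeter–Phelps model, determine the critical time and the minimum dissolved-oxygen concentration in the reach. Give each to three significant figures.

Mixed DO = (18.1×7.75 + 0.724×1.54)/(18.1+0.724) = 141.4/18.82 = 7.511 mg/L.
Mixed L₀ = (18.1×3.69 + 0.724×202)/(18.82) = 213.0/18.82 = 11.32 mg/L.
Initial deficit D₀ = C_s − DO₀ = 8.45 − 7.511 = 0.9388 mg/L.
t_c = (1/0.9570) ln[(1.16/0.203)(1 − 0.9388×0.9570/(0.203×11.32))] = 1.045 × ln(3.480) = 1.303 d.
D_c = (0.203/1.16) × 11.32 × e^(−0.203×1.303) = 0.1750 × 11.32 × 0.7676 = 1.520 mg/L.
Minimum DO = 8.45 − 1.520 = 6.930 mg/L.

t_c ≈ 1.30 d; minimum DO ≈ 6.93 mg/L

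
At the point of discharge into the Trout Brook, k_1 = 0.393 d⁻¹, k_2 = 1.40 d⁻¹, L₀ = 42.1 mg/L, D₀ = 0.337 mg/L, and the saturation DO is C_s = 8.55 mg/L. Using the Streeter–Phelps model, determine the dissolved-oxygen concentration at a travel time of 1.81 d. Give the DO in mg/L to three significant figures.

DO ≈ 1.76 mg/L

k_1 L₀/(k_2−k_1) = 0.393×42.1/(1.40−0.393) = 16.55/1.007 = 16.43 mg/L.
e^(−k_1 t) = e^(−0.393×1.810) = 0.4910; e^(−k_2 t) = e^(−1.40×1.810) = 0.07934.
D = 16.43 × (0.4910 − 0.07934) + 0.337 × 0.07934 = 6.764 + 0.02674 = 6.790 mg/L.
DO = C_s − D = 8.55 − 6.790 = 1.760 mg/L.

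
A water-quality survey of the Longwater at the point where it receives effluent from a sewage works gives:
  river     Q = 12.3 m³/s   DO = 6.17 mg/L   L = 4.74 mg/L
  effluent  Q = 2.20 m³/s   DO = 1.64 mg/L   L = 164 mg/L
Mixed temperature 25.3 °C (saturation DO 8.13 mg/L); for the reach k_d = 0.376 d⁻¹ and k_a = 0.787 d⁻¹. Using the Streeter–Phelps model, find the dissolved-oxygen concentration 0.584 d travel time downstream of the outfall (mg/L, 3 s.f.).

Mixed DO = (12.3×6.17 + 2.20×1.64)/(12.3+2.20) = 79.50/14.50 = 5.483 mg/L.
Mixed L₀ = (12.3×4.74 + 2.20×164)/(14.50) = 419.1/14.50 = 28.90 mg/L.
Initial deficit D₀ = C_s − DO₀ = 8.13 − 5.483 = 2.647 mg/L.
D(0.584) = [0.376×28.90/(0.787−0.376)](e^(−0.376×0.584) − e^(−0.787×0.584)) + 2.647 e^(−0.787×0.584)
= 26.44 × (0.8029 − 0.6315) + 2.647 × 0.6315 = 6.202 mg/L.
DO = 8.13 − 6.202 = 1.928 mg/L.

DO ≈ 1.93 mg/L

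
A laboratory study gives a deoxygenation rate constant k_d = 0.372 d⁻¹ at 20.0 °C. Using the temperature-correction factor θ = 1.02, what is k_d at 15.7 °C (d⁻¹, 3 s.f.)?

k_d ≈ 0.342 d⁻¹

k_d(T₂) = k_d(T₁) · θ^(T₂−T₁) = 0.372 × 1.02^(15.7−20.0)
= 0.372 × 1.02^-4.30 = 0.372 × 0.9184 = 0.3416 d⁻¹.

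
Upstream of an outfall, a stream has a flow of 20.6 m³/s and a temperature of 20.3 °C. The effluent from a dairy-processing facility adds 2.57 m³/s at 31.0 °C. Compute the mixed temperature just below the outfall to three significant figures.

21.5 °C

Flow-weighted mixing: C = (Q_r C_r + Q_w C_w)/(Q_r + Q_w)
= (20.6×20.3 + 2.57×31.0)/(20.6 + 2.57) = 497.9/23.17 = 21.49 °C.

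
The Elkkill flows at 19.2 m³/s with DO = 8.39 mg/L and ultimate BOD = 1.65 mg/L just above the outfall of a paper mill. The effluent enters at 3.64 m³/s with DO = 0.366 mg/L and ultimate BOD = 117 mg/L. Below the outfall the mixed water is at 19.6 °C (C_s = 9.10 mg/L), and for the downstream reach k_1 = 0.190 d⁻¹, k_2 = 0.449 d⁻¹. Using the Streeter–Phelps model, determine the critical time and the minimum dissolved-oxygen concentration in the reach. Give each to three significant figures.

t_c ≈ 2.76 d; minimum DO ≈ 4.08 mg/L

Mixed DO = (19.2×8.39 + 3.64×0.366)/(19.2+3.64) = 162.4/22.84 = 7.111 mg/L.
Mixed L₀ = (19.2×1.65 + 3.64×117)/(22.84) = 457.6/22.84 = 20.03 mg/L.
Initial deficit D₀ = C_s − DO₀ = 9.10 − 7.111 = 1.989 mg/L.
t_c = (1/0.2590) ln[(0.449/0.190)(1 − 1.989×0.2590/(0.190×20.03))] = 3.861 × ln(2.043) = 2.759 d.
D_c = (0.190/0.449) × 20.03 × e^(−0.190×2.759) = 0.4232 × 20.03 × 0.5920 = 5.019 mg/L.
Minimum DO = 9.10 − 5.019 = 4.081 mg/L.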